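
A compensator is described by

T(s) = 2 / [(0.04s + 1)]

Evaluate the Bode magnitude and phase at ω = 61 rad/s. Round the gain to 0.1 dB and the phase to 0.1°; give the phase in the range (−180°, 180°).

At ω = 61 rad/s:
pole (1 + j61·0.04) = 1 + j2.44 → |·| ≈ 2.637, ∠ ≈ 67.71°
|T| = 2 · 1 / (2.637) ≈ 0.75844
Gain = 20 log₁₀(0.75844) ≈ -2.40 dB
∠T = (0°) − (67.71°) = -67.71°

-2.4 dB, -67.7°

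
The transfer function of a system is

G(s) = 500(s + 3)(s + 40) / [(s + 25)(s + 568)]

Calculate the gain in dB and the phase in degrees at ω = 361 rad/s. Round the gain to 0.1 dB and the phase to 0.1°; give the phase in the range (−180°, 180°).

48.6 dB, 54.7°

At s = jω = j361:
zero (s+3): 3 + j361 → |·| = √(3²+361²) = √130330 ≈ 361.01, ∠ = arctan(361/3) ≈ 89.52°
zero (s+40): 40 + j361 → |·| = √(40²+361²) = √131921 ≈ 363.21, ∠ = arctan(361/40) ≈ 83.68°
pole (s+25): 25 + j361 → |·| = √(25²+361²) = √130946 ≈ 361.86, ∠ = arctan(361/25) ≈ 86.04°
pole (s+568): 568 + j361 → |·| = √(568²+361²) = √452945 ≈ 673.01, ∠ = arctan(361/568) ≈ 32.44°
|G| = 500 · 1.3112e+05 / 2.4354e+05 ≈ 269.2
Gain = 20 log₁₀(269.2) ≈ 48.60 dB
∠G = 173.20° − 118.48° = 54.72°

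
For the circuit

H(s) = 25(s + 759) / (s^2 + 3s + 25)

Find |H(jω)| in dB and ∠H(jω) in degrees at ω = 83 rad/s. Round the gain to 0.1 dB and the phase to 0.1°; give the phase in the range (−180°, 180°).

8.9 dB, -171.7°

At s = jω = j83:
zero (s+759): 759 + j83 → |·| = √(759²+83²) = √582970 ≈ 763.52, ∠ = arctan(83/759) ≈ 6.24°
quadratic: (j83)² + 3·j83 + 25 = -6864 + j249 → |·| ≈ 6868.5, ∠ ≈ 177.92°
|H| = 25 · 763.52 / 6868.5 ≈ 2.7791
Gain = 20 log₁₀(2.7791) ≈ 8.88 dB
∠H = 6.24° − 177.92° = -171.68°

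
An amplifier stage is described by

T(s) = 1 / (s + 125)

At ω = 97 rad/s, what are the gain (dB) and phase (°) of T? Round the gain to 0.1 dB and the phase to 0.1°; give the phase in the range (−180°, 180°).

-44.0 dB, -37.8°

Substitute s = j97:
Numerator: 1 = 1 + j0
Denominator: (j97) + 125 = 125 + j97
|N| = √(1² + 0²) ≈ 1, ∠N ≈ 0.00°
|D| = √(125² + 97²) ≈ 158.22, ∠D ≈ 37.81°
|T| = 1 / 158.22 ≈ 0.0063203
Gain = 20 log₁₀(0.0063203) ≈ -43.99 dB
∠T = 0.00° − 37.81° = -37.81°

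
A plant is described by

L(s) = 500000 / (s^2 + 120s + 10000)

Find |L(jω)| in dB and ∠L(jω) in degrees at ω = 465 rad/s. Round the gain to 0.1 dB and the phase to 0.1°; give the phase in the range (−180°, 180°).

7.4 dB, -164.9°

At s = jω = j465:
quadratic: (j465)² + 120·j465 + 10000 = -206225 + j55800 → |·| ≈ 2.1364e+05, ∠ ≈ 164.86°
|L| = 500000 / 2.1364e+05 ≈ 2.3404
Gain = 20 log₁₀(2.3404) ≈ 7.39 dB
∠L = 0.00° − 164.86° = -164.86°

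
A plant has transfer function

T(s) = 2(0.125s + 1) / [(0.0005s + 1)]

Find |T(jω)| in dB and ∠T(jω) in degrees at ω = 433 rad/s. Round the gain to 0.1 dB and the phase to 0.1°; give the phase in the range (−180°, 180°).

At ω = 433 rad/s:
zero (1 + j433·0.125) = 1 + j54.125 → |·| ≈ 54.134, ∠ ≈ 88.94°
pole (1 + j433·0.0005) = 1 + j0.2165 → |·| ≈ 1.0232, ∠ ≈ 12.22°
|T| = 2 · 54.134 / (1.0232) ≈ 105.81
Gain = 20 log₁₀(105.81) ≈ 40.49 dB
∠T = (88.94°) − (12.22°) = 76.72°

40.5 dB, 76.7°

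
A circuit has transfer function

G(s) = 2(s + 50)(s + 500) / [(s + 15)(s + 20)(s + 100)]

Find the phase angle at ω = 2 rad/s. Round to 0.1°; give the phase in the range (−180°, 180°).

At s = jω = j2:
zero (s+50): 50 + j2 → |·| = √(50²+2²) = √2504 ≈ 50.04, ∠ = arctan(2/50) ≈ 2.29°
zero (s+500): 500 + j2 → |·| = √(500²+2²) = √250004 ≈ 500, ∠ = arctan(2/500) ≈ 0.23°
pole (s+15): 15 + j2 → |·| = √(15²+2²) = √229 ≈ 15.133, ∠ = arctan(2/15) ≈ 7.59°
pole (s+20): 20 + j2 → |·| = √(20²+2²) = √404 ≈ 20.1, ∠ = arctan(2/20) ≈ 5.71°
pole (s+100): 100 + j2 → |·| = √(100²+2²) = √10004 ≈ 100.02, ∠ = arctan(2/100) ≈ 1.15°
∠G = 2.52° − 14.45° = -11.93°

-11.9°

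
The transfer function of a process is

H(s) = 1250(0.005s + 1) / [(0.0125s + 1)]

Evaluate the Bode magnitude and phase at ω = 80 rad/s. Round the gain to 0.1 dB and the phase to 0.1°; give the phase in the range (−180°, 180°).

At ω = 80 rad/s:
zero (1 + j80·0.005) = 1 + j0.4 → |·| ≈ 1.077, ∠ ≈ 21.80°
pole (1 + j80·0.0125) = 1 + j1 → |·| ≈ 1.4142, ∠ ≈ 45.00°
|H| = 1250 · 1.077 / (1.4142) ≈ 951.95
Gain = 20 log₁₀(951.95) ≈ 59.57 dB
∠H = (21.80°) − (45.00°) = -23.20°

59.6 dB, -23.2°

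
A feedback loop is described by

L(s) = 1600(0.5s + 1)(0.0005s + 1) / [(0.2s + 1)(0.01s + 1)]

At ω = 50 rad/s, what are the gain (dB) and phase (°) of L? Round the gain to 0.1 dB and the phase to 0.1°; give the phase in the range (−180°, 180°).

71.0 dB, -21.7°

At ω = 50 rad/s:
zero (1 + j50·0.5) = 1 + j25 → |·| ≈ 25.02, ∠ ≈ 87.71°
zero (1 + j50·0.0005) = 1 + j0.025 → |·| ≈ 1.0003, ∠ ≈ 1.43°
pole (1 + j50·0.2) = 1 + j10 → |·| ≈ 10.05, ∠ ≈ 84.29°
pole (1 + j50·0.01) = 1 + j0.5 → |·| ≈ 1.118, ∠ ≈ 26.57°
|L| = 1600 · 25.02 · 1.0003 / (10.05 · 1.118) ≈ 3563.9
Gain = 20 log₁₀(3563.9) ≈ 71.04 dB
∠L = (87.71° + 1.43°) − (84.29° + 26.57°) = -21.72°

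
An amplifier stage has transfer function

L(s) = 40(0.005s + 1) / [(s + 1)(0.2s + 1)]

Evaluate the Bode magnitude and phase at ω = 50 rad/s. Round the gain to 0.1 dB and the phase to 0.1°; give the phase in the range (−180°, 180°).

-21.7 dB, -159.1°

At ω = 50 rad/s:
zero (1 + j50·0.005) = 1 + j0.25 → |·| ≈ 1.0308, ∠ ≈ 14.04°
pole (1 + j50·1) = 1 + j50 → |·| ≈ 50.01, ∠ ≈ 88.85°
pole (1 + j50·0.2) = 1 + j10 → |·| ≈ 10.05, ∠ ≈ 84.29°
|L| = 40 · 1.0308 / (50.01 · 10.05) ≈ 0.082037
Gain = 20 log₁₀(0.082037) ≈ -21.72 dB
∠L = (14.04°) − (88.85° + 84.29°) = -159.10°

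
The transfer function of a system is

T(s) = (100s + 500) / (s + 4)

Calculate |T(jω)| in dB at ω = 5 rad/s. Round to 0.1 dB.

Substitute s = j5:
Numerator: 100(j5) + 500 = 500 + j500
Denominator: (j5) + 4 = 4 + j5
|N| = √(500² + 500²) ≈ 707.11, ∠N ≈ 45.00°
|D| = √(4² + 5²) ≈ 6.4031, ∠D ≈ 51.34°
|T| = 707.11 / 6.4031 ≈ 110.43
Gain = 20 log₁₀(110.43) ≈ 40.86 dB

40.9 dB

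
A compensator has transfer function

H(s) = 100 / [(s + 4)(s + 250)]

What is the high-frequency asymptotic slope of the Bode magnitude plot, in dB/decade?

-40 dB/decade

Each pole contributes −20 dB/decade at high frequency; each zero contributes +20 dB/decade.
Net: 0 zero(s) − 2 pole(s) → -40 dB/decade.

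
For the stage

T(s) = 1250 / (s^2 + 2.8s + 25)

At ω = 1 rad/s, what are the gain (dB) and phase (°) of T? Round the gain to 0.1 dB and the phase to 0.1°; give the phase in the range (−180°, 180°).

At s = jω = j1:
quadratic: (j1)² + 2.8·j1 + 25 = 24 + j2.8 → |·| ≈ 24.163, ∠ ≈ 6.65°
|T| = 1250 / 24.163 ≈ 51.732
Gain = 20 log₁₀(51.732) ≈ 34.28 dB
∠T = 0.00° − 6.65° = -6.65°

34.3 dB, -6.7°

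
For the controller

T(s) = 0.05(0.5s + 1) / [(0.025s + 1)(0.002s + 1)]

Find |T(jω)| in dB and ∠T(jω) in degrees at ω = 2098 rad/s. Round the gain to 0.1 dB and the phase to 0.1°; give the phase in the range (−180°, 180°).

-12.7 dB, -75.6°

At ω = 2098 rad/s:
zero (1 + j2098·0.5) = 1 + j1049 → |·| ≈ 1049, ∠ ≈ 89.95°
pole (1 + j2098·0.025) = 1 + j52.45 → |·| ≈ 52.46, ∠ ≈ 88.91°
pole (1 + j2098·0.002) = 1 + j4.196 → |·| ≈ 4.3135, ∠ ≈ 76.60°
|T| = 0.05 · 1049 / (52.46 · 4.3135) ≈ 0.23179
Gain = 20 log₁₀(0.23179) ≈ -12.70 dB
∠T = (89.95°) − (88.91° + 76.60°) = -75.56°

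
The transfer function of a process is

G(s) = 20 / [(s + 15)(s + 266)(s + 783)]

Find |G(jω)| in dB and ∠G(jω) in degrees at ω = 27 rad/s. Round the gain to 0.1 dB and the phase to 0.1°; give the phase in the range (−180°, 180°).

At s = jω = j27:
pole (s+15): 15 + j27 → |·| = √(15²+27²) = √954 ≈ 30.887, ∠ = arctan(27/15) ≈ 60.95°
pole (s+266): 266 + j27 → |·| = √(266²+27²) = √71485 ≈ 267.37, ∠ = arctan(27/266) ≈ 5.80°
pole (s+783): 783 + j27 → |·| = √(783²+27²) = √613818 ≈ 783.47, ∠ = arctan(27/783) ≈ 1.97°
|G| = 20 / 6.4701e+06 ≈ 3.0911e-06
Gain = 20 log₁₀(3.0911e-06) ≈ -110.20 dB
∠G = 0.00° − 68.72° = -68.72°

-110.2 dB, -68.7°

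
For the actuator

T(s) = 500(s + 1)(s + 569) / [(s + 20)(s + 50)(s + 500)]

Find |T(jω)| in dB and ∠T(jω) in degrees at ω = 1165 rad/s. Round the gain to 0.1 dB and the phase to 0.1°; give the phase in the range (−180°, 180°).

-7.2 dB, -89.4°

At s = jω = j1165:
zero (s+1): 1 + j1165 → |·| = √(1²+1165²) = √1357226 ≈ 1165, ∠ = arctan(1165/1) ≈ 89.95°
zero (s+569): 569 + j1165 → |·| = √(569²+1165²) = √1680986 ≈ 1296.5, ∠ = arctan(1165/569) ≈ 63.97°
pole (s+20): 20 + j1165 → |·| = √(20²+1165²) = √1357625 ≈ 1165.2, ∠ = arctan(1165/20) ≈ 89.02°
pole (s+50): 50 + j1165 → |·| = √(50²+1165²) = √1359725 ≈ 1166.1, ∠ = arctan(1165/50) ≈ 87.54°
pole (s+500): 500 + j1165 → |·| = √(500²+1165²) = √1607225 ≈ 1267.8, ∠ = arctan(1165/500) ≈ 66.77°
|T| = 500 · 1.5104e+06 / 1.7226e+09 ≈ 0.43841
Gain = 20 log₁₀(0.43841) ≈ -7.16 dB
∠T = 153.92° − 243.33° = -89.41°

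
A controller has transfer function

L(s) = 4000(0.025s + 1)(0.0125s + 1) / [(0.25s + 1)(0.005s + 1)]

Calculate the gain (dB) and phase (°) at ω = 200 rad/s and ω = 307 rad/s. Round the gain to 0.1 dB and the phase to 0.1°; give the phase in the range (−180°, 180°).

ω = 200: 57.8 dB, 13.0°; ω = 307: 58.8 dB, 11.8°

At ω = 200 rad/s:
zero (1 + j200·0.025) = 1 + j5 → |·| ≈ 5.099, ∠ ≈ 78.69°
zero (1 + j200·0.0125) = 1 + j2.5 → |·| ≈ 2.6926, ∠ ≈ 68.20°
pole (1 + j200·0.25) = 1 + j50 → |·| ≈ 50.01, ∠ ≈ 88.85°
pole (1 + j200·0.005) = 1 + j1 → |·| ≈ 1.4142, ∠ ≈ 45.00°
|L| = 4000 · 5.099 · 2.6926 / (50.01 · 1.4142) ≈ 776.51
Gain = 20 log₁₀(776.51) ≈ 57.80 dB
∠L = (78.69° + 68.20°) − (88.85° + 45.00°) = 13.04°

At ω = 307 rad/s:
zero (1 + j307·0.025) = 1 + j7.675 → |·| ≈ 7.7399, ∠ ≈ 82.58°
zero (1 + j307·0.0125) = 1 + j3.8375 → |·| ≈ 3.9657, ∠ ≈ 75.39°
pole (1 + j307·0.25) = 1 + j76.75 → |·| ≈ 76.757, ∠ ≈ 89.25°
pole (1 + j307·0.005) = 1 + j1.535 → |·| ≈ 1.832, ∠ ≈ 56.92°
|L| = 4000 · 7.7399 · 3.9657 / (76.757 · 1.832) ≈ 873.12
Gain = 20 log₁₀(873.12) ≈ 58.82 dB
∠L = (82.58° + 75.39°) − (89.25° + 56.92°) = 11.80°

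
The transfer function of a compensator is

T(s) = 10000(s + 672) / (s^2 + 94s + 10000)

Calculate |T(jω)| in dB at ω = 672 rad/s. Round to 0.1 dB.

At s = jω = j672:
zero (s+672): 672 + j672 → |·| = √(672²+672²) = √903168 ≈ 950.35, ∠ = arctan(672/672) ≈ 45.00°
quadratic: (j672)² + 94·j672 + 10000 = -441584 + j63168 → |·| ≈ 4.4608e+05, ∠ ≈ 171.86°
|T| = 10000 · 950.35 / 4.4608e+05 ≈ 21.304
Gain = 20 log₁₀(21.304) ≈ 26.57 dB

26.6 dB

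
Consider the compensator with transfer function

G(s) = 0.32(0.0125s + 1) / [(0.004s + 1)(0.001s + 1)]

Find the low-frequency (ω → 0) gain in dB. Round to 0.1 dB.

G(0) = 0.32 · 1 / 1 = 0.32
20 log₁₀(0.32) ≈ -9.90 dB

-9.9 dB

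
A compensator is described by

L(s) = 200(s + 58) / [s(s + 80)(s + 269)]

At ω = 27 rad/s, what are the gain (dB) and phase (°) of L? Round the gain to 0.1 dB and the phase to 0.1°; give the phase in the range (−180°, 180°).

At s = jω = j27:
zero (s+58): 58 + j27 → |·| = √(58²+27²) = √4093 ≈ 63.977, ∠ = arctan(27/58) ≈ 24.96°
pole (s+80): 80 + j27 → |·| = √(80²+27²) = √7129 ≈ 84.433, ∠ = arctan(27/80) ≈ 18.65°
pole (s+269): 269 + j27 → |·| = √(269²+27²) = √73090 ≈ 270.35, ∠ = arctan(27/269) ≈ 5.73°
pole at origin: |s| = 27, ∠ = 90.00° (in denominator)
|L| = 200 · 63.977 / 6.1631e+05 ≈ 0.020761
Gain = 20 log₁₀(0.020761) ≈ -33.66 dB
∠L = 24.96° − 114.38° = -89.42°

-33.7 dB, -89.4°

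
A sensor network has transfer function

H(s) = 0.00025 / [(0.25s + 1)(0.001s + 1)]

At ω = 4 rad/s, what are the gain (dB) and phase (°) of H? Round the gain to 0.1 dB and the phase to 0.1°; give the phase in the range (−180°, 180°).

-75.1 dB, -45.2°

At ω = 4 rad/s:
pole (1 + j4·0.25) = 1 + j1 → |·| ≈ 1.4142, ∠ ≈ 45.00°
pole (1 + j4·0.001) = 1 + j0.004 → |·| ≈ 1, ∠ ≈ 0.23°
|H| = 0.00025 · 1 / (1.4142 · 1) ≈ 0.00017678
Gain = 20 log₁₀(0.00017678) ≈ -75.05 dB
∠H = (0°) − (45.00° + 0.23°) = -45.23°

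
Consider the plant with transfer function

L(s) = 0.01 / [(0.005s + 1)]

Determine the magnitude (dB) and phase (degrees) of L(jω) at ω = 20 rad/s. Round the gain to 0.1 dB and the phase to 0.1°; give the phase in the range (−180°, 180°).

At ω = 20 rad/s:
pole (1 + j20·0.005) = 1 + j0.1 → |·| ≈ 1.005, ∠ ≈ 5.71°
|L| = 0.01 · 1 / (1.005) ≈ 0.0099502
Gain = 20 log₁₀(0.0099502) ≈ -40.04 dB
∠L = (0°) − (5.71°) = -5.71°

-40.0 dB, -5.7°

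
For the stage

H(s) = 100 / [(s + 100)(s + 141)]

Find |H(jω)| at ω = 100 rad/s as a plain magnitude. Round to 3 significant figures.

0.00409

At s = jω = j100:
pole (s+100): 100 + j100 → |·| = √(100²+100²) = √20000 ≈ 141.42, ∠ = arctan(100/100) ≈ 45.00°
pole (s+141): 141 + j100 → |·| = √(141²+100²) = √29881 ≈ 172.86, ∠ = arctan(100/141) ≈ 35.35°
|H| = 100 / 24446 ≈ 0.0040906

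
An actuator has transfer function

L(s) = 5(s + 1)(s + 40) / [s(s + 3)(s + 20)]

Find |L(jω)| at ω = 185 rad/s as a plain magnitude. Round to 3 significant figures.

At s = jω = j185:
zero (s+1): 1 + j185 → |·| = √(1²+185²) = √34226 ≈ 185, ∠ = arctan(185/1) ≈ 89.69°
zero (s+40): 40 + j185 → |·| = √(40²+185²) = √35825 ≈ 189.27, ∠ = arctan(185/40) ≈ 77.80°
pole (s+3): 3 + j185 → |·| = √(3²+185²) = √34234 ≈ 185.02, ∠ = arctan(185/3) ≈ 89.07°
pole (s+20): 20 + j185 → |·| = √(20²+185²) = √34625 ≈ 186.08, ∠ = arctan(185/20) ≈ 83.83°
pole at origin: |s| = 185, ∠ = 90.00° (in denominator)
|L| = 5 · 35015 / 6.3693e+06 ≈ 0.027487

0.0275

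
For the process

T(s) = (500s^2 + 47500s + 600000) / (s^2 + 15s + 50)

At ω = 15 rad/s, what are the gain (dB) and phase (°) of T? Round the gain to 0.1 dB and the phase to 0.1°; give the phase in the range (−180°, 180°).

Substitute s = j15:
Numerator: 500(j15)^2 + 47500(j15) + 600000 = 487500 + j712500
Denominator: (j15)^2 + 15(j15) + 50 = -175 + j225
|N| = √(487500² + 712500²) ≈ 8.6331e+05, ∠N ≈ 55.62°
|D| = √(175² + 225²) ≈ 285.04, ∠D ≈ 127.87°
|T| = 8.6331e+05 / 285.04 ≈ 3028.7
Gain = 20 log₁₀(3028.7) ≈ 69.63 dB
∠T = 55.62° − 127.87° = -72.25°

69.6 dB, -72.3°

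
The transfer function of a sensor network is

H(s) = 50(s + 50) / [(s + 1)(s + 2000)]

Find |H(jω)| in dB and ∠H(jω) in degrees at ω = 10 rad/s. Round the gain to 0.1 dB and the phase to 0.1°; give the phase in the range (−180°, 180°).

-17.9 dB, -73.3°

At s = jω = j10:
zero (s+50): 50 + j10 → |·| = √(50²+10²) = √2600 ≈ 50.99, ∠ = arctan(10/50) ≈ 11.31°
pole (s+1): 1 + j10 → |·| = √(1²+10²) = √101 ≈ 10.05, ∠ = arctan(10/1) ≈ 84.29°
pole (s+2000): 2000 + j10 → |·| = √(2000²+10²) = √4000100 ≈ 2000, ∠ = arctan(10/2000) ≈ 0.29°
|H| = 50 · 50.99 / 20100 ≈ 0.12684
Gain = 20 log₁₀(0.12684) ≈ -17.93 dB
∠H = 11.31° − 84.58° = -73.27°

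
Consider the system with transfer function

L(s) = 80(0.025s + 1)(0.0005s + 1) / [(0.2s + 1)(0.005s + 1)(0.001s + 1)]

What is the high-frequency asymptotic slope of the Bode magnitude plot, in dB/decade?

-20 dB/decade

Each pole contributes −20 dB/decade at high frequency; each zero contributes +20 dB/decade.
Net: 2 zero(s) − 3 pole(s) → -20 dB/decade.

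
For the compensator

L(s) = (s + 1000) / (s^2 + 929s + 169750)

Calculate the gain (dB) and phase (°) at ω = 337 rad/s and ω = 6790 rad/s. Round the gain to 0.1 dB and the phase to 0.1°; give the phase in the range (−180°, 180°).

ω = 337: -49.6 dB, -61.2°; ω = 6790: -76.6 dB, -90.6°

Substitute s = j337:
Numerator: (j337) + 1000 = 1000 + j337
Denominator: (j337)^2 + 929(j337) + 169750 = 56181 + j313073
|N| = √(1000² + 337²) ≈ 1055.3, ∠N ≈ 18.62°
|D| = √(56181² + 313073²) ≈ 3.1807e+05, ∠D ≈ 79.83°
|L| = 1055.3 / 3.1807e+05 ≈ 0.0033178
Gain = 20 log₁₀(0.0033178) ≈ -49.58 dB
∠L = 18.62° − 79.83° = -61.21°

Substitute s = j6790:
Numerator: (j6790) + 1000 = 1000 + j6790
Denominator: (j6790)^2 + 929(j6790) + 169750 = -45934350 + j6307910
|N| = √(1000² + 6790²) ≈ 6863.2, ∠N ≈ 81.62°
|D| = √(45934350² + 6307910²) ≈ 4.6365e+07, ∠D ≈ 172.18°
|L| = 6863.2 / 4.6365e+07 ≈ 0.00014803
Gain = 20 log₁₀(0.00014803) ≈ -76.59 dB
∠L = 81.62° − 172.18° = -90.56°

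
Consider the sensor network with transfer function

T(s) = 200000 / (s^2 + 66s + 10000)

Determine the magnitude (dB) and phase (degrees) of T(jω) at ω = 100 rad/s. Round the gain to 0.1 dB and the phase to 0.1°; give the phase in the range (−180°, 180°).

At s = jω = j100:
quadratic: (j100)² + 66·j100 + 10000 = 0 + j6600 → |·| ≈ 6600, ∠ ≈ 90.00°
|T| = 200000 / 6600 ≈ 30.303
Gain = 20 log₁₀(30.303) ≈ 29.63 dB
∠T = 0.00° − 90.00° = -90.00°

29.6 dB, -90.0°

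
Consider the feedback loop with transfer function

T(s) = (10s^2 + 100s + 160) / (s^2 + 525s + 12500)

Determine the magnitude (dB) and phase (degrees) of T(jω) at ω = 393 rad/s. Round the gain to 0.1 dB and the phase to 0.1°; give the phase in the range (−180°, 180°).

15.8 dB, 54.0°

Substitute s = j393:
Numerator: 10(j393)^2 + 100(j393) + 160 = -1544330 + j39300
Denominator: (j393)^2 + 525(j393) + 12500 = -141949 + j206325
|N| = √(1544330² + 39300²) ≈ 1.5448e+06, ∠N ≈ 178.54°
|D| = √(141949² + 206325²) ≈ 2.5044e+05, ∠D ≈ 124.53°
|T| = 1.5448e+06 / 2.5044e+05 ≈ 6.1683
Gain = 20 log₁₀(6.1683) ≈ 15.80 dB
∠T = 178.54° − 124.53° = 54.01°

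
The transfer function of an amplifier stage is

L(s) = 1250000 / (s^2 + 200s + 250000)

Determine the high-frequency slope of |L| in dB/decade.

Each pole contributes −20 dB/decade at high frequency; each zero contributes +20 dB/decade.
Net: 0 zero(s) − 2 pole(s) → -40 dB/decade.

-40 dB/decade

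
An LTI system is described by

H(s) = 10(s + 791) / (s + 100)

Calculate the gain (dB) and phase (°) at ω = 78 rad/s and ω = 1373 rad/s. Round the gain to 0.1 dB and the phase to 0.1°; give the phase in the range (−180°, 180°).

ω = 78: 35.9 dB, -32.3°; ω = 1373: 21.2 dB, -25.8°

At s = jω = j78:
zero (s+791): 791 + j78 → |·| = √(791²+78²) = √631765 ≈ 794.84, ∠ = arctan(78/791) ≈ 5.63°
pole (s+100): 100 + j78 → |·| = √(100²+78²) = √16084 ≈ 126.82, ∠ = arctan(78/100) ≈ 37.95°
|H| = 10 · 794.84 / 126.82 ≈ 62.675
Gain = 20 log₁₀(62.675) ≈ 35.94 dB
∠H = 5.63° − 37.95° = -32.32°

At s = jω = j1373:
zero (s+791): 791 + j1373 → |·| = √(791²+1373²) = √2510810 ≈ 1584.6, ∠ = arctan(1373/791) ≈ 60.05°
pole (s+100): 100 + j1373 → |·| = √(100²+1373²) = √1895129 ≈ 1376.6, ∠ = arctan(1373/100) ≈ 85.83°
|H| = 10 · 1584.6 / 1376.6 ≈ 11.511
Gain = 20 log₁₀(11.511) ≈ 21.22 dB
∠H = 60.05° − 85.83° = -25.78°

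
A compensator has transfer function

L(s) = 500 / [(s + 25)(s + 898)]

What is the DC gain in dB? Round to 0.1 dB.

L(0) = 500 / (25·898) ≈ 0.022272
20 log₁₀(0.022272) ≈ -33.04 dB

-33.0 dB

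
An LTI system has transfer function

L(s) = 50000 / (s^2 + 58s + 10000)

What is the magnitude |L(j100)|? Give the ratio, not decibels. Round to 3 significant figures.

At s = jω = j100:
quadratic: (j100)² + 58·j100 + 10000 = 0 + j5800 → |·| ≈ 5800, ∠ ≈ 90.00°
|L| = 50000 / 5800 ≈ 8.6207

8.62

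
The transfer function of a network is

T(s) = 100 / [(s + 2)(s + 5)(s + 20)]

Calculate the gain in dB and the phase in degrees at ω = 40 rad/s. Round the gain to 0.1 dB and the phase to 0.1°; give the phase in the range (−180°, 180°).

At s = jω = j40:
pole (s+2): 2 + j40 → |·| = √(2²+40²) = √1604 ≈ 40.05, ∠ = arctan(40/2) ≈ 87.14°
pole (s+5): 5 + j40 → |·| = √(5²+40²) = √1625 ≈ 40.311, ∠ = arctan(40/5) ≈ 82.87°
pole (s+20): 20 + j40 → |·| = √(20²+40²) = √2000 ≈ 44.721, ∠ = arctan(40/20) ≈ 63.43°
|T| = 100 / 72200 ≈ 0.001385
Gain = 20 log₁₀(0.001385) ≈ -57.17 dB
∠T = 0.00° − 233.44° = -233.44° ≡ 126.56° (principal value)

-57.2 dB, 126.6°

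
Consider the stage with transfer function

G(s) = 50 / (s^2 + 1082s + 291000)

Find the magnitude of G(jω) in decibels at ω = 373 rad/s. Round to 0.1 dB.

-78.7 dB

Substitute s = j373:
Numerator: 50 = 50 + j0
Denominator: (j373)^2 + 1082(j373) + 291000 = 151871 + j403586
|N| = √(50² + 0²) ≈ 50, ∠N ≈ 0.00°
|D| = √(151871² + 403586²) ≈ 4.3122e+05, ∠D ≈ 69.38°
|G| = 50 / 4.3122e+05 ≈ 0.00011595
Gain = 20 log₁₀(0.00011595) ≈ -78.71 dB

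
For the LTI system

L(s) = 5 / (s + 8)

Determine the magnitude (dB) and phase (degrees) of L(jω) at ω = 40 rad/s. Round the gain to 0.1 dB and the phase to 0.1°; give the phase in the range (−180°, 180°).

-18.2 dB, -78.7°

At s = jω = j40:
pole (s+8): 8 + j40 → |·| = √(8²+40²) = √1664 ≈ 40.792, ∠ = arctan(40/8) ≈ 78.69°
|L| = 5 / 40.792 ≈ 0.12257
Gain = 20 log₁₀(0.12257) ≈ -18.23 dB
∠L = 0.00° − 78.69° = -78.69°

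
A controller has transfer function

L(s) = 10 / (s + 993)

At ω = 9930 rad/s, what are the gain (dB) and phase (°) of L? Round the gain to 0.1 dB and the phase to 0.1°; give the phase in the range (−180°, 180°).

-60.0 dB, -84.3°

Substitute s = j9930:
Numerator: 10 = 10 + j0
Denominator: (j9930) + 993 = 993 + j9930
|N| = √(10² + 0²) ≈ 10, ∠N ≈ 0.00°
|D| = √(993² + 9930²) ≈ 9979.5, ∠D ≈ 84.29°
|L| = 10 / 9979.5 ≈ 0.0010021
Gain = 20 log₁₀(0.0010021) ≈ -59.98 dB
∠L = 0.00° − 84.29° = -84.29°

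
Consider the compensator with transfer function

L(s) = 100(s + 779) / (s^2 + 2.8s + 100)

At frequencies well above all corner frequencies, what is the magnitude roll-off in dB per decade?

Each pole contributes −20 dB/decade at high frequency; each zero contributes +20 dB/decade.
Net: 1 zero(s) − 2 pole(s) → -20 dB/decade.

-20 dB/decade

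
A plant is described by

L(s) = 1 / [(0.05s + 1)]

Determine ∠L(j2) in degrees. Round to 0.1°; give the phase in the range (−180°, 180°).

-5.7°

At ω = 2 rad/s:
pole (1 + j2·0.05) = 1 + j0.1 → |·| ≈ 1.005, ∠ ≈ 5.71°
∠L = (0°) − (5.71°) = -5.71°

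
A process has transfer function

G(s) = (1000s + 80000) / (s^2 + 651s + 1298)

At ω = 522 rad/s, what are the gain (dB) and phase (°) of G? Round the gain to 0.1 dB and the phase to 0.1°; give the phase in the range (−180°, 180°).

Substitute s = j522:
Numerator: 1000(j522) + 80000 = 80000 + j522000
Denominator: (j522)^2 + 651(j522) + 1298 = -271186 + j339822
|N| = √(80000² + 522000²) ≈ 5.2809e+05, ∠N ≈ 81.29°
|D| = √(271186² + 339822²) ≈ 4.3477e+05, ∠D ≈ 128.59°
|G| = 5.2809e+05 / 4.3477e+05 ≈ 1.2146
Gain = 20 log₁₀(1.2146) ≈ 1.69 dB
∠G = 81.29° − 128.59° = -47.30°

1.7 dB, -47.3°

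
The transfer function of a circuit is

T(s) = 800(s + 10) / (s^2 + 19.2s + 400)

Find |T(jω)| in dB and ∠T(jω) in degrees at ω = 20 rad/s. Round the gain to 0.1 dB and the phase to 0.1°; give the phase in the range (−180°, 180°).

At s = jω = j20:
zero (s+10): 10 + j20 → |·| = √(10²+20²) = √500 ≈ 22.361, ∠ = arctan(20/10) ≈ 63.43°
quadratic: (j20)² + 19.2·j20 + 400 = 0 + j384 → |·| ≈ 384, ∠ ≈ 90.00°
|T| = 800 · 22.361 / 384 ≈ 46.585
Gain = 20 log₁₀(46.585) ≈ 33.36 dB
∠T = 63.43° − 90.00° = -26.57°

33.4 dB, -26.6°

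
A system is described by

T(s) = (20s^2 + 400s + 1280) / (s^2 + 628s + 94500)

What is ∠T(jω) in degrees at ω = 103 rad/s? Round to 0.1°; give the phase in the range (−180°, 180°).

131.3°

Substitute s = j103:
Numerator: 20(j103)^2 + 400(j103) + 1280 = -210900 + j41200
Denominator: (j103)^2 + 628(j103) + 94500 = 83891 + j64684
|N| = √(210900² + 41200²) ≈ 2.1489e+05, ∠N ≈ 168.95°
|D| = √(83891² + 64684²) ≈ 1.0593e+05, ∠D ≈ 37.63°
∠T = 168.95° − 37.63° = 131.32°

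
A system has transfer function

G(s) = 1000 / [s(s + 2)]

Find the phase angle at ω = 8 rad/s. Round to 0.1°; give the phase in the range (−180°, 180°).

At s = jω = j8:
pole (s+2): 2 + j8 → |·| = √(2²+8²) = √68 ≈ 8.2462, ∠ = arctan(8/2) ≈ 75.96°
pole at origin: |s| = 8, ∠ = 90.00° (in denominator)
∠G = 0.00° − 165.96° = -165.96°

-166.0°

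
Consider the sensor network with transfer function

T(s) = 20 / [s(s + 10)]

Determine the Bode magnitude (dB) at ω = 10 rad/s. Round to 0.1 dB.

-17.0 dB

At s = jω = j10:
pole (s+10): 10 + j10 → |·| = √(10²+10²) = √200 ≈ 14.142, ∠ = arctan(10/10) ≈ 45.00°
pole at origin: |s| = 10, ∠ = 90.00° (in denominator)
|T| = 20 / 141.42 ≈ 0.14142
Gain = 20 log₁₀(0.14142) ≈ -16.99 dB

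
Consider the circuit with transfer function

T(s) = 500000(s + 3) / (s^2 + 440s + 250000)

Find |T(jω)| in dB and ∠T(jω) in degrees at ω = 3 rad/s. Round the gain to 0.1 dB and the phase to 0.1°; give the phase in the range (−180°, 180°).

18.6 dB, 44.7°

At s = jω = j3:
zero (s+3): 3 + j3 → |·| = √(3²+3²) = √18 ≈ 4.2426, ∠ = arctan(3/3) ≈ 45.00°
quadratic: (j3)² + 440·j3 + 250000 = 249991 + j1320 → |·| ≈ 2.4999e+05, ∠ ≈ 0.30°
|T| = 500000 · 4.2426 / 2.4999e+05 ≈ 8.4855
Gain = 20 log₁₀(8.4855) ≈ 18.57 dB
∠T = 45.00° − 0.30° = 44.70°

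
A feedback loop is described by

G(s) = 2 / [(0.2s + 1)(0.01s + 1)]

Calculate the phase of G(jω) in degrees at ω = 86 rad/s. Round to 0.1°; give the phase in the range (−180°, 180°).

-127.4°

At ω = 86 rad/s:
pole (1 + j86·0.2) = 1 + j17.2 → |·| ≈ 17.229, ∠ ≈ 86.67°
pole (1 + j86·0.01) = 1 + j0.86 → |·| ≈ 1.3189, ∠ ≈ 40.70°
∠G = (0°) − (86.67° + 40.70°) = -127.37°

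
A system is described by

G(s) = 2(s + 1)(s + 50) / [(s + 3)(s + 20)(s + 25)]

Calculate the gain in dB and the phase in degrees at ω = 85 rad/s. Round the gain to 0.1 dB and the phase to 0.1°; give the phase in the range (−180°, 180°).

At s = jω = j85:
zero (s+1): 1 + j85 → |·| = √(1²+85²) = √7226 ≈ 85.006, ∠ = arctan(85/1) ≈ 89.33°
zero (s+50): 50 + j85 → |·| = √(50²+85²) = √9725 ≈ 98.615, ∠ = arctan(85/50) ≈ 59.53°
pole (s+3): 3 + j85 → |·| = √(3²+85²) = √7234 ≈ 85.053, ∠ = arctan(85/3) ≈ 87.98°
pole (s+20): 20 + j85 → |·| = √(20²+85²) = √7625 ≈ 87.321, ∠ = arctan(85/20) ≈ 76.76°
pole (s+25): 25 + j85 → |·| = √(25²+85²) = √7850 ≈ 88.6, ∠ = arctan(85/25) ≈ 73.61°
|G| = 2 · 8382.9 / 6.5802e+05 ≈ 0.025479
Gain = 20 log₁₀(0.025479) ≈ -31.88 dB
∠G = 148.86° − 238.35° = -89.49°

-31.9 dB, -89.5°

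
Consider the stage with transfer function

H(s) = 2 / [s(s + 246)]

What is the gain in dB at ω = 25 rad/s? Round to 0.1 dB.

-69.8 dB

At s = jω = j25:
pole (s+246): 246 + j25 → |·| = √(246²+25²) = √61141 ≈ 247.27, ∠ = arctan(25/246) ≈ 5.80°
pole at origin: |s| = 25, ∠ = 90.00° (in denominator)
|H| = 2 / 6181.8 ≈ 0.00032353
Gain = 20 log₁₀(0.00032353) ≈ -69.80 dB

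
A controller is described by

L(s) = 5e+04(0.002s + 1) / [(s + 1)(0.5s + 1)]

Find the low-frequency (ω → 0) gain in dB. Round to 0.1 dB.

94.0 dB

L(0) = 5e+04 · 1 / 1 = 50000
20 log₁₀(50000) ≈ 93.98 dB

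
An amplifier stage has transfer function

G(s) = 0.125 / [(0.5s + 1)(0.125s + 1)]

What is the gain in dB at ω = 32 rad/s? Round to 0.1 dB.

At ω = 32 rad/s:
pole (1 + j32·0.5) = 1 + j16 → |·| ≈ 16.031, ∠ ≈ 86.42°
pole (1 + j32·0.125) = 1 + j4 → |·| ≈ 4.1231, ∠ ≈ 75.96°
|G| = 0.125 · 1 / (16.031 · 4.1231) ≈ 0.0018911
Gain = 20 log₁₀(0.0018911) ≈ -54.47 dB

-54.5 dB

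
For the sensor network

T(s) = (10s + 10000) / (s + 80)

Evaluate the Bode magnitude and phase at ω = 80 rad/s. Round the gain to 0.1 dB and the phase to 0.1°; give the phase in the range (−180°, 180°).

Substitute s = j80:
Numerator: 10(j80) + 10000 = 10000 + j800
Denominator: (j80) + 80 = 80 + j80
|N| = √(10000² + 800²) ≈ 10032, ∠N ≈ 4.57°
|D| = √(80² + 80²) ≈ 113.14, ∠D ≈ 45.00°
|T| = 10032 / 113.14 ≈ 88.669
Gain = 20 log₁₀(88.669) ≈ 38.96 dB
∠T = 4.57° − 45.00° = -40.43°

39.0 dB, -40.4°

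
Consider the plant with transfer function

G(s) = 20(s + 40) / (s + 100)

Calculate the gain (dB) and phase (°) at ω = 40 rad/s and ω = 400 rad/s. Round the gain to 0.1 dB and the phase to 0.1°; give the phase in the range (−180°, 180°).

ω = 40: 20.4 dB, 23.2°; ω = 400: 25.8 dB, 8.3°

At s = jω = j40:
zero (s+40): 40 + j40 → |·| = √(40²+40²) = √3200 ≈ 56.569, ∠ = arctan(40/40) ≈ 45.00°
pole (s+100): 100 + j40 → |·| = √(100²+40²) = √11600 ≈ 107.7, ∠ = arctan(40/100) ≈ 21.80°
|G| = 20 · 56.569 / 107.7 ≈ 10.505
Gain = 20 log₁₀(10.505) ≈ 20.43 dB
∠G = 45.00° − 21.80° = 23.20°

At s = jω = j400:
zero (s+40): 40 + j400 → |·| = √(40²+400²) = √161600 ≈ 402, ∠ = arctan(400/40) ≈ 84.29°
pole (s+100): 100 + j400 → |·| = √(100²+400²) = √170000 ≈ 412.31, ∠ = arctan(400/100) ≈ 75.96°
|G| = 20 · 402 / 412.31 ≈ 19.5
Gain = 20 log₁₀(19.5) ≈ 25.80 dB
∠G = 84.29° − 75.96° = 8.33°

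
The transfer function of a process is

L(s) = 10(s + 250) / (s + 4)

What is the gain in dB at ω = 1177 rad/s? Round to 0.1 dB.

20.2 dB

At s = jω = j1177:
zero (s+250): 250 + j1177 → |·| = √(250²+1177²) = √1447829 ≈ 1203.3, ∠ = arctan(1177/250) ≈ 78.01°
pole (s+4): 4 + j1177 → |·| = √(4²+1177²) = √1385345 ≈ 1177, ∠ = arctan(1177/4) ≈ 89.81°
|L| = 10 · 1203.3 / 1177 ≈ 10.223
Gain = 20 log₁₀(10.223) ≈ 20.19 dB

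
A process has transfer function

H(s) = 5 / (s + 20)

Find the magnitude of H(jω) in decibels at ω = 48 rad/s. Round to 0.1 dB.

-20.3 dB

At s = jω = j48:
pole (s+20): 20 + j48 → |·| = √(20²+48²) = √2704 ≈ 52, ∠ = arctan(48/20) ≈ 67.38°
|H| = 5 / 52 ≈ 0.096154
Gain = 20 log₁₀(0.096154) ≈ -20.34 dB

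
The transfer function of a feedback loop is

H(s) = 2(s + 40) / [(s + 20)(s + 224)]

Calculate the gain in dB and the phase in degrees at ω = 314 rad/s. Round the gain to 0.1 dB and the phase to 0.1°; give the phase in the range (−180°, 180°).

At s = jω = j314:
zero (s+40): 40 + j314 → |·| = √(40²+314²) = √100196 ≈ 316.54, ∠ = arctan(314/40) ≈ 82.74°
pole (s+20): 20 + j314 → |·| = √(20²+314²) = √98996 ≈ 314.64, ∠ = arctan(314/20) ≈ 86.36°
pole (s+224): 224 + j314 → |·| = √(224²+314²) = √148772 ≈ 385.71, ∠ = arctan(314/224) ≈ 54.50°
|H| = 2 · 316.54 / 1.2136e+05 ≈ 0.0052165
Gain = 20 log₁₀(0.0052165) ≈ -45.65 dB
∠H = 82.74° − 140.86° = -58.12°

-45.7 dB, -58.1°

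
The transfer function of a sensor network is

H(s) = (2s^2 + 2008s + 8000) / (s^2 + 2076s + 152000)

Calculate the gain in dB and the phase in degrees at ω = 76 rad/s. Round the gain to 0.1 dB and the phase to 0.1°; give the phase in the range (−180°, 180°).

-3.0 dB, 44.2°

Substitute s = j76:
Numerator: 2(j76)^2 + 2008(j76) + 8000 = -3552 + j152608
Denominator: (j76)^2 + 2076(j76) + 152000 = 146224 + j157776
|N| = √(3552² + 152608²) ≈ 1.5265e+05, ∠N ≈ 91.33°
|D| = √(146224² + 157776²) ≈ 2.1512e+05, ∠D ≈ 47.18°
|H| = 1.5265e+05 / 2.1512e+05 ≈ 0.7096
Gain = 20 log₁₀(0.7096) ≈ -2.98 dB
∠H = 91.33° − 47.18° = 44.15°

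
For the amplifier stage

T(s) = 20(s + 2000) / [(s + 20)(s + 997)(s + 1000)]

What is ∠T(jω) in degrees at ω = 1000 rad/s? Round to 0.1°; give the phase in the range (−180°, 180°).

At s = jω = j1000:
zero (s+2000): 2000 + j1000 → |·| = √(2000²+1000²) = √5000000 ≈ 2236.1, ∠ = arctan(1000/2000) ≈ 26.57°
pole (s+20): 20 + j1000 → |·| = √(20²+1000²) = √1000400 ≈ 1000.2, ∠ = arctan(1000/20) ≈ 88.85°
pole (s+997): 997 + j1000 → |·| = √(997²+1000²) = √1994009 ≈ 1412.1, ∠ = arctan(1000/997) ≈ 45.09°
pole (s+1000): 1000 + j1000 → |·| = √(1000²+1000²) = √2000000 ≈ 1414.2, ∠ = arctan(1000/1000) ≈ 45.00°
∠T = 26.57° − 178.94° = -152.37°

-152.4°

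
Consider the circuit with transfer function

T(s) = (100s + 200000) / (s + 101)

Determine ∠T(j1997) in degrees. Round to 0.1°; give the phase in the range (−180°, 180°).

Substitute s = j1997:
Numerator: 100(j1997) + 200000 = 200000 + j199700
Denominator: (j1997) + 101 = 101 + j1997
|N| = √(200000² + 199700²) ≈ 2.8263e+05, ∠N ≈ 44.96°
|D| = √(101² + 1997²) ≈ 1999.6, ∠D ≈ 87.10°
∠T = 44.96° − 87.10° = -42.14°

-42.1°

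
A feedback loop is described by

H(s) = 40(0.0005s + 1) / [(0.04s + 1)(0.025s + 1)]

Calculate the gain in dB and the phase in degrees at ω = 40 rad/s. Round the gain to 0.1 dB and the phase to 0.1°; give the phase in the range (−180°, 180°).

At ω = 40 rad/s:
zero (1 + j40·0.0005) = 1 + j0.02 → |·| ≈ 1.0002, ∠ ≈ 1.15°
pole (1 + j40·0.04) = 1 + j1.6 → |·| ≈ 1.8868, ∠ ≈ 57.99°
pole (1 + j40·0.025) = 1 + j1 → |·| ≈ 1.4142, ∠ ≈ 45.00°
|H| = 40 · 1.0002 / (1.8868 · 1.4142) ≈ 14.994
Gain = 20 log₁₀(14.994) ≈ 23.52 dB
∠H = (1.15°) − (57.99° + 45.00°) = -101.84°

23.5 dB, -101.8°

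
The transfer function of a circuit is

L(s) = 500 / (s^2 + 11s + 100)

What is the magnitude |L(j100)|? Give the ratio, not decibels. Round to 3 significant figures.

0.0502

At s = jω = j100:
quadratic: (j100)² + 11·j100 + 100 = -9900 + j1100 → |·| ≈ 9960.9, ∠ ≈ 173.66°
|L| = 500 / 9960.9 ≈ 0.050196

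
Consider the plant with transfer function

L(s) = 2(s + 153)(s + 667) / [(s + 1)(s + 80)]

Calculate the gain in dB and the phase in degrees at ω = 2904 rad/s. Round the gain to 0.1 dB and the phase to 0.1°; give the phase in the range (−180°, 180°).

At s = jω = j2904:
zero (s+153): 153 + j2904 → |·| = √(153²+2904²) = √8456625 ≈ 2908, ∠ = arctan(2904/153) ≈ 86.98°
zero (s+667): 667 + j2904 → |·| = √(667²+2904²) = √8878105 ≈ 2979.6, ∠ = arctan(2904/667) ≈ 77.06°
pole (s+1): 1 + j2904 → |·| = √(1²+2904²) = √8433217 ≈ 2904, ∠ = arctan(2904/1) ≈ 89.98°
pole (s+80): 80 + j2904 → |·| = √(80²+2904²) = √8439616 ≈ 2905.1, ∠ = arctan(2904/80) ≈ 88.42°
|L| = 2 · 8.6647e+06 / 8.4364e+06 ≈ 2.0541
Gain = 20 log₁₀(2.0541) ≈ 6.25 dB
∠L = 164.04° − 178.40° = -14.36°

6.3 dB, -14.4°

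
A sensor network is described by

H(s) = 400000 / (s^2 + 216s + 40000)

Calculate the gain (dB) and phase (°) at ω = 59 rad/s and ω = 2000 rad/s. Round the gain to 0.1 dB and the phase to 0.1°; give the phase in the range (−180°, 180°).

ω = 59: 20.3 dB, -19.2°; ω = 2000: -20.0 dB, -173.8°

At s = jω = j59:
quadratic: (j59)² + 216·j59 + 40000 = 36519 + j12744 → |·| ≈ 38679, ∠ ≈ 19.24°
|H| = 400000 / 38679 ≈ 10.342
Gain = 20 log₁₀(10.342) ≈ 20.29 dB
∠H = 0.00° − 19.24° = -19.24°

At s = jω = j2000:
quadratic: (j2000)² + 216·j2000 + 40000 = -3960000 + j432000 → |·| ≈ 3.9835e+06, ∠ ≈ 173.77°
|H| = 400000 / 3.9835e+06 ≈ 0.10041
Gain = 20 log₁₀(0.10041) ≈ -19.96 dB
∠H = 0.00° − 173.77° = -173.77°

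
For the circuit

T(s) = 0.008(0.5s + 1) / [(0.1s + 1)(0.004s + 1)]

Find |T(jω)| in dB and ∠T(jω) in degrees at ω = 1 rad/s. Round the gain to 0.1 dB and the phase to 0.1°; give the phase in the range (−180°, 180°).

At ω = 1 rad/s:
zero (1 + j1·0.5) = 1 + j0.5 → |·| ≈ 1.118, ∠ ≈ 26.57°
pole (1 + j1·0.1) = 1 + j0.1 → |·| ≈ 1.005, ∠ ≈ 5.71°
pole (1 + j1·0.004) = 1 + j0.004 → |·| ≈ 1, ∠ ≈ 0.23°
|T| = 0.008 · 1.118 / (1.005 · 1) ≈ 0.0088995
Gain = 20 log₁₀(0.0088995) ≈ -41.01 dB
∠T = (26.57°) − (5.71° + 0.23°) = 20.63°

-41.0 dB, 20.6°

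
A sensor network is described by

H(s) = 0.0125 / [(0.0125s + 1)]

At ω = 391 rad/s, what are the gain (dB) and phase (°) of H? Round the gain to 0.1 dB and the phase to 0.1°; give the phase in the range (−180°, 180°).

-52.0 dB, -78.4°

At ω = 391 rad/s:
pole (1 + j391·0.0125) = 1 + j4.8875 → |·| ≈ 4.9888, ∠ ≈ 78.44°
|H| = 0.0125 · 1 / (4.9888) ≈ 0.0025056
Gain = 20 log₁₀(0.0025056) ≈ -52.02 dB
∠H = (0°) − (78.44°) = -78.44°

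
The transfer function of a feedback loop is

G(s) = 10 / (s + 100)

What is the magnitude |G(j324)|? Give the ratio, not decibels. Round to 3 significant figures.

Substitute s = j324:
Numerator: 10 = 10 + j0
Denominator: (j324) + 100 = 100 + j324
|N| = √(10² + 0²) ≈ 10, ∠N ≈ 0.00°
|D| = √(100² + 324²) ≈ 339.08, ∠D ≈ 72.85°
|G| = 10 / 339.08 ≈ 0.029492

0.0295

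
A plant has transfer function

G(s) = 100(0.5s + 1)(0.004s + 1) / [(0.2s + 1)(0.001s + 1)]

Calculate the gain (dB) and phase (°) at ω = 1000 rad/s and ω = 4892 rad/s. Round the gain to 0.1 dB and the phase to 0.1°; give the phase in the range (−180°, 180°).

ω = 1000: 57.3 dB, 31.1°; ω = 4892: 59.8 dB, 8.7°

At ω = 1000 rad/s:
zero (1 + j1000·0.5) = 1 + j500 → |·| ≈ 500, ∠ ≈ 89.89°
zero (1 + j1000·0.004) = 1 + j4 → |·| ≈ 4.1231, ∠ ≈ 75.96°
pole (1 + j1000·0.2) = 1 + j200 → |·| ≈ 200, ∠ ≈ 89.71°
pole (1 + j1000·0.001) = 1 + j1 → |·| ≈ 1.4142, ∠ ≈ 45.00°
|G| = 100 · 500 · 4.1231 / (200 · 1.4142) ≈ 728.87
Gain = 20 log₁₀(728.87) ≈ 57.25 dB
∠G = (89.89° + 75.96°) − (89.71° + 45.00°) = 31.14°

At ω = 4892 rad/s:
zero (1 + j4892·0.5) = 1 + j2446 → |·| ≈ 2446, ∠ ≈ 89.98°
zero (1 + j4892·0.004) = 1 + j19.568 → |·| ≈ 19.594, ∠ ≈ 87.07°
pole (1 + j4892·0.2) = 1 + j978.4 → |·| ≈ 978.4, ∠ ≈ 89.94°
pole (1 + j4892·0.001) = 1 + j4.892 → |·| ≈ 4.9932, ∠ ≈ 78.45°
|G| = 100 · 2446 · 19.594 / (978.4 · 4.9932) ≈ 981.03
Gain = 20 log₁₀(981.03) ≈ 59.83 dB
∠G = (89.98° + 87.07°) − (89.94° + 78.45°) = 8.66°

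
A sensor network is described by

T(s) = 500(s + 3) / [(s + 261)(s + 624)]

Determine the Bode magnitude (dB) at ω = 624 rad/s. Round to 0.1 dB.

-5.6 dB

At s = jω = j624:
zero (s+3): 3 + j624 → |·| = √(3²+624²) = √389385 ≈ 624.01, ∠ = arctan(624/3) ≈ 89.72°
pole (s+261): 261 + j624 → |·| = √(261²+624²) = √457497 ≈ 676.39, ∠ = arctan(624/261) ≈ 67.30°
pole (s+624): 624 + j624 → |·| = √(624²+624²) = √778752 ≈ 882.47, ∠ = arctan(624/624) ≈ 45.00°
|T| = 500 · 624.01 / 5.9689e+05 ≈ 0.52272
Gain = 20 log₁₀(0.52272) ≈ -5.63 dB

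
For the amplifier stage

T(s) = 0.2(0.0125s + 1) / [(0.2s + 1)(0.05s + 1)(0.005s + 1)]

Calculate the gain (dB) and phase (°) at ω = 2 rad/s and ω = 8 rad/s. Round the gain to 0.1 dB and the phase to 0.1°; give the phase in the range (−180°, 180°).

At ω = 2 rad/s:
zero (1 + j2·0.0125) = 1 + j0.025 → |·| ≈ 1.0003, ∠ ≈ 1.43°
pole (1 + j2·0.2) = 1 + j0.4 → |·| ≈ 1.077, ∠ ≈ 21.80°
pole (1 + j2·0.05) = 1 + j0.1 → |·| ≈ 1.005, ∠ ≈ 5.71°
pole (1 + j2·0.005) = 1 + j0.01 → |·| ≈ 1, ∠ ≈ 0.57°
|T| = 0.2 · 1.0003 / (1.077 · 1.005 · 1) ≈ 0.18483
Gain = 20 log₁₀(0.18483) ≈ -14.66 dB
∠T = (1.43°) − (21.80° + 5.71° + 0.57°) = -26.65°

At ω = 8 rad/s:
zero (1 + j8·0.0125) = 1 + j0.1 → |·| ≈ 1.005, ∠ ≈ 5.71°
pole (1 + j8·0.2) = 1 + j1.6 → |·| ≈ 1.8868, ∠ ≈ 57.99°
pole (1 + j8·0.05) = 1 + j0.4 → |·| ≈ 1.077, ∠ ≈ 21.80°
pole (1 + j8·0.005) = 1 + j0.04 → |·| ≈ 1.0008, ∠ ≈ 2.29°
|T| = 0.2 · 1.005 / (1.8868 · 1.077 · 1.0008) ≈ 0.098834
Gain = 20 log₁₀(0.098834) ≈ -20.10 dB
∠T = (5.71°) − (57.99° + 21.80° + 2.29°) = -76.37°

ω = 2: -14.7 dB, -26.7°; ω = 8: -20.1 dB, -76.4°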